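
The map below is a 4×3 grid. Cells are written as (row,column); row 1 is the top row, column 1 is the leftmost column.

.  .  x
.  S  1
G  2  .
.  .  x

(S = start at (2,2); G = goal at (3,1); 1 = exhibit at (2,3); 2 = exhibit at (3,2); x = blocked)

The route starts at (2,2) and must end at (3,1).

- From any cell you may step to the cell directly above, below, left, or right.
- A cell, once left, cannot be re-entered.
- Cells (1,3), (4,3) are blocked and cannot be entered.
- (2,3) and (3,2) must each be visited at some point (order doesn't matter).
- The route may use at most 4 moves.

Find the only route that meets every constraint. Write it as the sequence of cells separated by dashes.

Any route must reach (2,3) and (3,2) and still end at (3,1) within 4 moves, so the order of the required stops is forced.
Route from (2,2): right 1 to (2,3), down 1 to (3,3), left 2 to (3,1) — 4 moves in all.
Check: all required cells visited; 4 ≤ 4 moves.

(2,2) - (2,3) - (3,3) - (3,2) - (3,1)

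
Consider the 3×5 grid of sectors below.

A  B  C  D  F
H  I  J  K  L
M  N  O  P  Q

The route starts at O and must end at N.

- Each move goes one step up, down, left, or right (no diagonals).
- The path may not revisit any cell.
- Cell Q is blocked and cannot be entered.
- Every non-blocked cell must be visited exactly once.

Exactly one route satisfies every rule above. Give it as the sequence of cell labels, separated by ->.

O -> P -> K -> L -> F -> D -> C -> J -> I -> B -> A -> H -> M -> N

Need to visit all 14 open cells exactly once, starting at O and ending at N.
Route from O: right 1 to P, up 1 to K, right 1 to L, up 1 to F, left 2 to C, down 1 to J, left 1 to I, up 1 to B, left 1 to A, down 2 to M, right 1 to N — 13 moves in all.
Check: all 14 open cells covered.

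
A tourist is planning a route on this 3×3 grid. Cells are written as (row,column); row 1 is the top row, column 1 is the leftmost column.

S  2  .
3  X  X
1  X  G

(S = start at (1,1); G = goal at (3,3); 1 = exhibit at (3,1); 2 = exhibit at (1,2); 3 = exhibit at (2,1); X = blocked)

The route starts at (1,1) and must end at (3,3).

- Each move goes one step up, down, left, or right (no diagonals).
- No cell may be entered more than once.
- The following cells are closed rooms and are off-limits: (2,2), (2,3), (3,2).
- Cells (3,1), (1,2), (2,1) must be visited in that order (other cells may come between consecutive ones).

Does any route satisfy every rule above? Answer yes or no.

The blocked cells wall (3,3) off from (1,1) completely — no sequence of moves reaches it at all, so no route can satisfy the rules.

no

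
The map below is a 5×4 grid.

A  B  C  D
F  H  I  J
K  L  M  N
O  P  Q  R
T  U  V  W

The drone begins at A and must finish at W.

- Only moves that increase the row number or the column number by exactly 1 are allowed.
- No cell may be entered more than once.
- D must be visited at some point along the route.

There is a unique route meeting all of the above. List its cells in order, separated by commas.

A, B, C, D, J, N, R, W

Moves only go right or down, so the column and row indices never decrease.
Route from A: right 3 to D, down 4 to W — 7 moves in all.
Check: all required cells visited.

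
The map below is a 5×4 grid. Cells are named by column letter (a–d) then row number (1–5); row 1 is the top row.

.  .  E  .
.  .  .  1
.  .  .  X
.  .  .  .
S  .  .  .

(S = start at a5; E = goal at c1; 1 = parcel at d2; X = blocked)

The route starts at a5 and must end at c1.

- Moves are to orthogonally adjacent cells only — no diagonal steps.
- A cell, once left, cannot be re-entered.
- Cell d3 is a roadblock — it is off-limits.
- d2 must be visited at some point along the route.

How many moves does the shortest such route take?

8

Any route passes through d2 somewhere between a5 and c1. Summing Manhattan distances along the two legs (a5 → d2 → c1) gives a lower bound of 6 + 2 = 8 moves.
A route of 8 moves achieves this: a5 → a4 → a3 → a2 → b2 → c2 → d2 → d1 → c1.
Since 8 matches the lower bound, it is optimal.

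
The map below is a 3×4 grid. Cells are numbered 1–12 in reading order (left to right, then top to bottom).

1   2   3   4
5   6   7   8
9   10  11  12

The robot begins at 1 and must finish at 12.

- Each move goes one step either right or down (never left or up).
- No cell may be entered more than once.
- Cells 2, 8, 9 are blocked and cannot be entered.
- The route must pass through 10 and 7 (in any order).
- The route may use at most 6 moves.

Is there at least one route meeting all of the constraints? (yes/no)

10 is below but to the left of 7: going 7 → 10 would need a leftward move and 10 → 7 an upward move, so no right/down-only route can visit both required cells.

no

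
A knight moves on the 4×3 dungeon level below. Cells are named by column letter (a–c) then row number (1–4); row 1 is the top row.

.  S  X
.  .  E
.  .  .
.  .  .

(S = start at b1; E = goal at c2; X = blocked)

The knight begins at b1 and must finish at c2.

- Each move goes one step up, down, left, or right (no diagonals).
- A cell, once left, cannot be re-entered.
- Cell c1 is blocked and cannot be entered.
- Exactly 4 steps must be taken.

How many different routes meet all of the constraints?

2

Need simple routes of exactly 4 moves from b1 to c2 (Manhattan distance 2, so 1 moves are spent on a detour and 1 undoing it).
Enumerating: b1 b2 b3 c3 c2 | b1 a1 a2 b2 c2.
That gives 2 routes.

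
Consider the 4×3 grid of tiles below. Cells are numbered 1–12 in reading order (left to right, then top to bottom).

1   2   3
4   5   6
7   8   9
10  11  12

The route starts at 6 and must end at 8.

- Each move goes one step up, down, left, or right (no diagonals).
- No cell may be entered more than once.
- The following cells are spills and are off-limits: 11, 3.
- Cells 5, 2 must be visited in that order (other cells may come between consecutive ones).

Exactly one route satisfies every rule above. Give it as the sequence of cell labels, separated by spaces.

The waypoints must appear in the order 5, 2, with no cell reused.
Route from 6: left 1 to 5, up 1 to 2, left 1 to 1, down 2 to 7, right 1 to 8 — 6 moves in all.
Check: order respected (5 at step 1, 2 at step 2).

6 5 2 1 4 7 8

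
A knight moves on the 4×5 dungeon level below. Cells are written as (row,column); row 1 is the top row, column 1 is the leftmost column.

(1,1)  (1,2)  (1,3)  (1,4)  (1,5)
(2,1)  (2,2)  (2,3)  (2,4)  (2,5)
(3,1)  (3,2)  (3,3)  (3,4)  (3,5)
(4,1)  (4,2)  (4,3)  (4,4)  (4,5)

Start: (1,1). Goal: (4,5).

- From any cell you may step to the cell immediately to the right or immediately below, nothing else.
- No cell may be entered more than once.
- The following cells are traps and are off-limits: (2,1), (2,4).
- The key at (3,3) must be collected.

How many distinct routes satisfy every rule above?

9

A right/down-only route from (1,1) to (4,5) makes exactly 3 down-moves and 4 right-moves in some order.
With no other constraints that would be C(7,3) = 35 routes.
Split at (3,3) and multiply the segment counts (each segment already excludes blocked cells): (1,1)→(3,3): 3; (3,3)→(4,5): 3; product = 9.
That gives 9 routes.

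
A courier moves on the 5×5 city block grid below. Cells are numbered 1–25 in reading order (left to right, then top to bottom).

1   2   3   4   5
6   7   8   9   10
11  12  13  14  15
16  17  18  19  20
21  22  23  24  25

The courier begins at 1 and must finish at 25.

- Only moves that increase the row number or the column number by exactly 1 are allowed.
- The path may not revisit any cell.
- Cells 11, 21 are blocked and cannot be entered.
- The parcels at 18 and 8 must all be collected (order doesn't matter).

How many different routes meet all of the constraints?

A right/down-only route from 1 to 25 makes exactly 4 down-moves and 4 right-moves in some order.
With no other constraints that would be C(8,4) = 70 routes.
A monotone route can only reach the required cells in the order 8, 18, so split there and multiply the segment counts (each segment already excludes blocked cells): 1→8: 3; 8→18: 1; 18→25: 3; product = 9.
That gives 9 routes.

9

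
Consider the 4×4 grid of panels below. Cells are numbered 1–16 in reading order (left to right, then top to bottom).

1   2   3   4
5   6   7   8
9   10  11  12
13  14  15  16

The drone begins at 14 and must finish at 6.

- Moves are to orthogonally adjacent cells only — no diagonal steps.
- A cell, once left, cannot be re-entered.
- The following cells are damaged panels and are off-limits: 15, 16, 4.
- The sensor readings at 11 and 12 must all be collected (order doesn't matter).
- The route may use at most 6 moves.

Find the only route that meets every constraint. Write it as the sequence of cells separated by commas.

14, 10, 11, 12, 8, 7, 6

The budget equals the shortest possible length, so every move has to be on a shortest route through the required cells.
Route from 14: up to 10, 2× right (reaching 12), up to 8, 2× left (reaching 6) — 6 moves in all.
Check: all required cells visited; 6 ≤ 6 moves.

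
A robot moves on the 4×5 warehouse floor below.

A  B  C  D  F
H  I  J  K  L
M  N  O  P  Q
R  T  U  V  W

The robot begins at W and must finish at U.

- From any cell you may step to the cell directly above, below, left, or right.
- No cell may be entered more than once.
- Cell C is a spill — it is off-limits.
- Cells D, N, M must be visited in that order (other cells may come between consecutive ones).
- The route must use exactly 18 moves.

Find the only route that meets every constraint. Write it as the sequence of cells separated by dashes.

W - V - P - Q - L - F - D - K - J - O - N - I - B - A - H - M - R - T - U

The waypoints must appear in the order D, N, M, with no cell reused.
Route from W: left to V, up to P, right to Q, 2× up (reaching F), left to D, down to K, left to J, down to O, left to N, 2× up (reaching B), left to A, 3× down (reaching R), 2× right (reaching U) — 18 moves in all.
Check: order respected (D at step 6, N at step 10, M at step 15); 18 moves as required.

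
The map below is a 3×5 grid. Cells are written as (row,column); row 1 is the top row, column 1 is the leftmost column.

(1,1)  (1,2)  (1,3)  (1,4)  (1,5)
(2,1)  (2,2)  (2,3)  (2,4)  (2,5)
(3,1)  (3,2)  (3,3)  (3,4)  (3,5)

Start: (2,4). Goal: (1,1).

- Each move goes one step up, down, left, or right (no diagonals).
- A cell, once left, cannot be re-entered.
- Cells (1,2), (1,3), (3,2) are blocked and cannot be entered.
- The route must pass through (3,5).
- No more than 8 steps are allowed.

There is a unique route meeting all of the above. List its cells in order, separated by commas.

(2,4), (2,5), (3,5), (3,4), (3,3), (2,3), (2,2), (2,1), (1,1)

The 8-move cap with required stops at (3,5) leaves no slack for detours.
Route from (2,4): right to (2,5), down to (3,5), 2× left (reaching (3,3)), up to (2,3), 2× left (reaching (2,1)), up to (1,1) — 8 moves in all.
Check: all required cells visited; 8 ≤ 8 moves.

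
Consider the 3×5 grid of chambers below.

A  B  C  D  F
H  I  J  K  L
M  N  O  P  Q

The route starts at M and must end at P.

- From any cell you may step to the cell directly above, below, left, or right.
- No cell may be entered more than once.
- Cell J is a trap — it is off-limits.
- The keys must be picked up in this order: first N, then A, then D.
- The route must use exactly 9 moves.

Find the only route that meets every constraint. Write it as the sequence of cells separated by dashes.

The waypoints must appear in the order N, A, D, with no cell reused.
Route from M: right to N, up to I, left to H, up to A, 3× right (reaching D), 2× down (reaching P) — 9 moves in all.
Check: order respected (N at step 1, A at step 4, D at step 7); 9 moves as required.

M - N - I - H - A - B - C - D - K - P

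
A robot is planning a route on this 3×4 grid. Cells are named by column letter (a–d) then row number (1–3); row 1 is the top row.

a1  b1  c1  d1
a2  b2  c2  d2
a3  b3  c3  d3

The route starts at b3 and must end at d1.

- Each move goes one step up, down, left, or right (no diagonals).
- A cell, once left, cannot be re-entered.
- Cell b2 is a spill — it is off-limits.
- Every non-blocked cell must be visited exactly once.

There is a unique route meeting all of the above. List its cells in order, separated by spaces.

Need to visit all 11 open cells exactly once, starting at b3 and ending at d1.
Cell a1 has only two open neighbours (a2 and b1), so the path must pass straight through it: one of those is the cell it's entered from and the other is where it exits.
Route from b3: left 1 to a3, up 2 to a1, right 2 to c1, down 2 to c3, right 1 to d3, up 2 to d1 — 10 moves in all.
Check: all 11 open cells covered.

b3 a3 a2 a1 b1 c1 c2 c3 d3 d2 d1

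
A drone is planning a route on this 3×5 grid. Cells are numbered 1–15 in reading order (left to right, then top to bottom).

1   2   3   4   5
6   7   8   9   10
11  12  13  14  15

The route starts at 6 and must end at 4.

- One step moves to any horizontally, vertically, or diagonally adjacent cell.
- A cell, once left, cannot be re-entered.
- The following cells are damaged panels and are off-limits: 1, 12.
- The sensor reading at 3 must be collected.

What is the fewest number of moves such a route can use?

3

Any route passes through 3 somewhere between 6 and 4. Summing Chebyshev distances along the two legs (6 → 3 → 4) gives a lower bound of 2 + 1 = 3 moves.
A route of 3 moves achieves this: 6 → 2 → 3 → 4.
Since 3 matches the lower bound, it is optimal.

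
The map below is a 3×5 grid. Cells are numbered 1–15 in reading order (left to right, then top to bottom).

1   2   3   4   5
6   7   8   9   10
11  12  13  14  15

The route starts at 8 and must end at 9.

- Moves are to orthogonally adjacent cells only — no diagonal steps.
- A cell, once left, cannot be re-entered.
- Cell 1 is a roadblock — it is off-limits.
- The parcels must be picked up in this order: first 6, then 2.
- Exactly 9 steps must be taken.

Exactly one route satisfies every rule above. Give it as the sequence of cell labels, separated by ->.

8 -> 13 -> 12 -> 11 -> 6 -> 7 -> 2 -> 3 -> 4 -> 9

The waypoints must appear in the order 6, 2, with no cell reused.
Route from 8: down to 13, 2× left (reaching 11), up to 6, right to 7, up to 2, 2× right (reaching 4), down to 9 — 9 moves in all.
Check: order respected (6 at step 4, 2 at step 6); 9 moves as required.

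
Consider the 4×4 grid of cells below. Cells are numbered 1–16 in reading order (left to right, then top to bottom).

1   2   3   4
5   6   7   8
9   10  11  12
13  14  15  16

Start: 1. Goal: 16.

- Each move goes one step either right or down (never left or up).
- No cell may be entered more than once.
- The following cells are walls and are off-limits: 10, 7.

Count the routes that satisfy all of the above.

2

A right/down-only route from 1 to 16 makes exactly 3 down-moves and 3 right-moves in some order.
With no other constraints that would be C(6,3) = 20 routes.
Subtract routes through each blocked cell (inclusion–exclusion for overlaps): − through 7: 9 − through 10: 9 → 2.
That gives 2 routes.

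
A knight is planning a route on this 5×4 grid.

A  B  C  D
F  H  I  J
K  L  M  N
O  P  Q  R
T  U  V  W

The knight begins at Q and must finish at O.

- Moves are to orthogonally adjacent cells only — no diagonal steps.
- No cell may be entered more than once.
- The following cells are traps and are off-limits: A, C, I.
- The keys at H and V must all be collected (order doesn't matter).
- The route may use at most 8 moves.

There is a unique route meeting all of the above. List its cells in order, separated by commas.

The 8-move cap with required stops at H, V leaves no slack for detours.
Route from Q: down 1 to V, left 1 to U, up 3 to H, left 1 to F, down 2 to O — 8 moves in all.
Check: all required cells visited; 8 ≤ 8 moves.

Q, V, U, P, L, H, F, K, O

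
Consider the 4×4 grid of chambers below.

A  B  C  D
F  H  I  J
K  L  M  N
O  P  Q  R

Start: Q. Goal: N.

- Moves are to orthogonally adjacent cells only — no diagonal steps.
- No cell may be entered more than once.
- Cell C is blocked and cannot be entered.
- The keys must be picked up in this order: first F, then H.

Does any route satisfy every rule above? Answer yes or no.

yes

One route that works: Q → M → L → K → F → H → I → J → N.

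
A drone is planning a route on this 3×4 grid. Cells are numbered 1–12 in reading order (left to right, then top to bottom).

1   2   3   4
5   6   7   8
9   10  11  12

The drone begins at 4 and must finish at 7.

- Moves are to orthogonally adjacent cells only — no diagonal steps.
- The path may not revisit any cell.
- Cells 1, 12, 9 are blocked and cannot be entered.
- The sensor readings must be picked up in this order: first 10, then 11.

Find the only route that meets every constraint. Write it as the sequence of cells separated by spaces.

4 3 2 6 10 11 7

The waypoints must appear in the order 10, 11, with no cell reused.
Route from 4: left 2 to 2, down 2 to 10, right 1 to 11, up 1 to 7 — 6 moves in all.
Check: order respected (10 at step 4, 11 at step 5).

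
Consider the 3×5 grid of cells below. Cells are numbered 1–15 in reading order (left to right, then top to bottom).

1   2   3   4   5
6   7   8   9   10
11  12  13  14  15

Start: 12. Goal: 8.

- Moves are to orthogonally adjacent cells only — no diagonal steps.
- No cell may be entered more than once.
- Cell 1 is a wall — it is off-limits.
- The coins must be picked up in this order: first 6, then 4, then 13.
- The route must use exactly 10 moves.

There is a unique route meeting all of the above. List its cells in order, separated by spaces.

12 11 6 7 2 3 4 9 14 13 8

The waypoints must appear in the order 6, 4, 13, with no cell reused.
Route from 12: left to 11, up to 6, right to 7, up to 2, 2× right (reaching 4), 2× down (reaching 14), left to 13, up to 8 — 10 moves in all.
Check: order respected (6 at step 2, 4 at step 6, 13 at step 9); 10 moves as required.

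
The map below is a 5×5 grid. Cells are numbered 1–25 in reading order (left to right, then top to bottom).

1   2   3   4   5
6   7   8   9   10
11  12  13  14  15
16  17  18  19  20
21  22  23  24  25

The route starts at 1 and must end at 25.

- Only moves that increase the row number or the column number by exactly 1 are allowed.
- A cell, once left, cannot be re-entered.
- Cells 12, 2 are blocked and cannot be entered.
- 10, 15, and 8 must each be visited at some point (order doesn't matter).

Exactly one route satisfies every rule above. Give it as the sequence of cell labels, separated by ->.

Moves only go right or down, so the column and row indices never decrease.
Route from 1: down to 6, 4× right (reaching 10), 3× down (reaching 25) — 8 moves in all.
Check: all required cells visited.

1 -> 6 -> 7 -> 8 -> 9 -> 10 -> 15 -> 20 -> 25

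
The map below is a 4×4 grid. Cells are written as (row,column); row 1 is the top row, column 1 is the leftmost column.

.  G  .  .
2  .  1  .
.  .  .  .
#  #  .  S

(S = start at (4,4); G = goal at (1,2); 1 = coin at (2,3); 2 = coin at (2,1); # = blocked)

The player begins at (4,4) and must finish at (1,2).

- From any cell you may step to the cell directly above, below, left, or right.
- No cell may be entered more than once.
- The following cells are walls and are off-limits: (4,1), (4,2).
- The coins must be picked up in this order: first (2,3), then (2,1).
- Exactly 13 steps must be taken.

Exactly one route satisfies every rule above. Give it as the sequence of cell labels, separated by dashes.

(4,4) - (4,3) - (3,3) - (3,4) - (2,4) - (1,4) - (1,3) - (2,3) - (2,2) - (3,2) - (3,1) - (2,1) - (1,1) - (1,2)

The waypoints must appear in the order (2,3), (2,1), with no cell reused.
Route from (4,4): left to (4,3), up to (3,3), right to (3,4), 2× up (reaching (1,4)), left to (1,3), down to (2,3), left to (2,2), down to (3,2), left to (3,1), 2× up (reaching (1,1)), right to (1,2) — 13 moves in all.
Check: order respected (1 at step 7, 2 at step 11); 13 moves as required.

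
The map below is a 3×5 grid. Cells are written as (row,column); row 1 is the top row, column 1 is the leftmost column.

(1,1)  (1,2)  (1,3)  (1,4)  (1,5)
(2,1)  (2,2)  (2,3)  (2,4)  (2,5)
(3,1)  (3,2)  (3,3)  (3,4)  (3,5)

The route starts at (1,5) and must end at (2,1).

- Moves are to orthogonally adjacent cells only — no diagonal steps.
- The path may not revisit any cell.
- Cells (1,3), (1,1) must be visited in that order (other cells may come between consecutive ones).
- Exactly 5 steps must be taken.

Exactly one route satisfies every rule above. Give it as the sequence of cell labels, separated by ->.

(1,5) -> (1,4) -> (1,3) -> (1,2) -> (1,1) -> (2,1)

The waypoints must appear in the order (1,3), (1,1), with no cell reused.
Route from (1,5): 4× left (reaching (1,1)), down to (2,1) — 5 moves in all.
Check: order respected ((1,3) at step 2, (1,1) at step 4); 5 moves as required.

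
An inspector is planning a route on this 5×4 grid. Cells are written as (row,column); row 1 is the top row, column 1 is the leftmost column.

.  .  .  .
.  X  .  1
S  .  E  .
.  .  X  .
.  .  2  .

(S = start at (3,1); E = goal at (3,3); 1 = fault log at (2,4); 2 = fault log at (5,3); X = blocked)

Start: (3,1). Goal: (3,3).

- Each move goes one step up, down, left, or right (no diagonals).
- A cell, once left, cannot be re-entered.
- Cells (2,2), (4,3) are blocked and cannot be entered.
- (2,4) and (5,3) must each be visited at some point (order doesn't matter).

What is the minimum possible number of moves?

10

Any route passes through (2,4) and (5,3) in some order between (3,1) and (3,3). Summing Manhattan distances along each leg and taking the cheapest ordering ((3,1) → (2,4) → (5,3) → (3,3)) gives a lower bound of 4 + 4 + 2 = 10 moves.
A route of 10 moves achieves this: (3,1) → (4,1) → (5,1) → (5,2) → (5,3) → (5,4) → (4,4) → (3,4) → (2,4) → (2,3) → (3,3).
Since 10 matches the lower bound, it is optimal.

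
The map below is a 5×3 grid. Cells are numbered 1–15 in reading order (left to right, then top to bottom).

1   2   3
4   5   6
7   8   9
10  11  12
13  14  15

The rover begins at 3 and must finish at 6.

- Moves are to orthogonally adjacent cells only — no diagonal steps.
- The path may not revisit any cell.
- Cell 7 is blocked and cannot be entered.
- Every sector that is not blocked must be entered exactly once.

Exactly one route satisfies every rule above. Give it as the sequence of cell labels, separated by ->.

3 -> 2 -> 1 -> 4 -> 5 -> 8 -> 11 -> 10 -> 13 -> 14 -> 15 -> 12 -> 9 -> 6

Need to visit all 14 open cells exactly once, starting at 3 and ending at 6.
Cell 13 has only two open neighbours (10 and 14), so the path must pass straight through it: one of those is the cell it's entered from and the other is where it exits.
Route from 3: 2× left (reaching 1), down to 4, right to 5, 2× down (reaching 11), left to 10, down to 13, 2× right (reaching 15), 3× up (reaching 6) — 13 moves in all.
Check: all 14 open cells covered.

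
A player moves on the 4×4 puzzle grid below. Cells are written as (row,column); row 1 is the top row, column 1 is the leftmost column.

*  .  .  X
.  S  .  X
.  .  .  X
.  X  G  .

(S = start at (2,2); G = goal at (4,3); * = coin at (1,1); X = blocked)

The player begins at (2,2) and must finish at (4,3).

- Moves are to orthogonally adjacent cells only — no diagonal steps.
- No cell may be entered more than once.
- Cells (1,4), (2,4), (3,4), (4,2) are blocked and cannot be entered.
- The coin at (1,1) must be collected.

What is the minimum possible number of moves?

7

Any route passes through (1,1) somewhere between (2,2) and (4,3). Summing Manhattan distances along the two legs ((2,2) → (1,1) → (4,3)) gives a lower bound of 2 + 5 = 7 moves.
A route of 7 moves achieves this: (2,2) → (1,2) → (1,1) → (2,1) → (3,1) → (3,2) → (3,3) → (4,3).
Since 7 matches the lower bound, it is optimal.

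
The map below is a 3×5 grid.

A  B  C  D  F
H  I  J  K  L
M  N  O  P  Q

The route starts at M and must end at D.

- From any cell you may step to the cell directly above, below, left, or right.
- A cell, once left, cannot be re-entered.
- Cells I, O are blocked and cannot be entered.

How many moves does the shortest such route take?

5

The Manhattan distance from M to D is |3−1| + |1−4| = 5, so at least 5 moves are needed.
A route of 5 moves achieves this: M → H → A → B → C → D.
Since 5 matches the lower bound, it is optimal.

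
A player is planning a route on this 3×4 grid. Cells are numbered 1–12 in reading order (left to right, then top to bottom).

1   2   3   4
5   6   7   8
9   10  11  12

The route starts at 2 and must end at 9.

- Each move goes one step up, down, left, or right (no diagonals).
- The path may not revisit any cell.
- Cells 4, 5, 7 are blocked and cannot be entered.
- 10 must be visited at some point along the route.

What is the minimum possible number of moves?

Any route passes through 10 somewhere between 2 and 9. Summing Manhattan distances along the two legs (2 → 10 → 9) gives a lower bound of 2 + 1 = 3 moves.
A route of 3 moves achieves this: 2 → 6 → 10 → 9.
Since 3 matches the lower bound, it is optimal.

3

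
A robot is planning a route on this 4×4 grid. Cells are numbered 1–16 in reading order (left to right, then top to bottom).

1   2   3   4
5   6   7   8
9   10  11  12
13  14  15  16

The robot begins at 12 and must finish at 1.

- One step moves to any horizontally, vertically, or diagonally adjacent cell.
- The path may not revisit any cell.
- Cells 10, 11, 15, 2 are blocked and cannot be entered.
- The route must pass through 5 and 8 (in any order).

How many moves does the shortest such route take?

Any route passes through 5 and 8 in some order between 12 and 1. Summing Chebyshev distances along each leg and taking the cheapest ordering (12 → 8 → 5 → 1) gives a lower bound of 1 + 3 + 1 = 5 moves.
A route of 5 moves achieves this: 12 → 8 → 3 → 6 → 5 → 1.
Since 5 matches the lower bound, it is optimal.

5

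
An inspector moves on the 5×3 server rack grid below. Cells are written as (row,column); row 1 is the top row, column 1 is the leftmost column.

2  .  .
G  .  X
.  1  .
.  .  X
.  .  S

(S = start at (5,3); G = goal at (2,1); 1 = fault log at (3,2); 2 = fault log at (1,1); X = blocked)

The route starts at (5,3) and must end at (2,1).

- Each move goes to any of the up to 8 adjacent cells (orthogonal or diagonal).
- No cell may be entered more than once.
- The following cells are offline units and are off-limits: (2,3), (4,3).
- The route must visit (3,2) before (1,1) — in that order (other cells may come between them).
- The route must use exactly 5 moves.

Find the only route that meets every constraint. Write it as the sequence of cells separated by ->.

The waypoints must appear in the order (3,2), (1,1), with no cell reused.
Route from (5,3): up-left 1 to (4,2), up 2 to (2,2), up-left 1 to (1,1), down 1 to (2,1) — 5 moves in all.
Check: order respected (1 at step 2, 2 at step 4); 5 moves as required.

(5,3) -> (4,2) -> (3,2) -> (2,2) -> (1,1) -> (2,1)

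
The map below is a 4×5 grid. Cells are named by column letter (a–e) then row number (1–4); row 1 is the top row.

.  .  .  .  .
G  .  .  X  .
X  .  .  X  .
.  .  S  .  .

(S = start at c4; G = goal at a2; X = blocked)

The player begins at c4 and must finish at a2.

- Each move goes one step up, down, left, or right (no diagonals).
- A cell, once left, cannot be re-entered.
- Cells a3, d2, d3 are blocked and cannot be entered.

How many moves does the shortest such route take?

4

The Manhattan distance from c4 to a2 is |4−2| + |3−1| = 4, so at least 4 moves are needed.
A route of 4 moves achieves this: c4 → c3 → c2 → b2 → a2.
Since 4 matches the lower bound, it is optimal.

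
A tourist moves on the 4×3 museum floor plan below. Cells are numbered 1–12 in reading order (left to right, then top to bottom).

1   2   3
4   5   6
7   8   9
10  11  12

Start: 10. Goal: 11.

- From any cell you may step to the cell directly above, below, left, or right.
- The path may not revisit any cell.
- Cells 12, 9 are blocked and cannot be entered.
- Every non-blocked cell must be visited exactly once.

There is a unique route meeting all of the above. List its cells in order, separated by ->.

Need to visit all 10 open cells exactly once, starting at 10 and ending at 11.
Cell 3 has only two open neighbours (6 and 2), so the path must pass straight through it: one of those is the cell it's entered from and the other is where it exits.
Route from 10: up 3 to 1, right 2 to 3, down 1 to 6, left 1 to 5, down 2 to 11 — 9 moves in all.
Check: all 10 open cells covered.

10 -> 7 -> 4 -> 1 -> 2 -> 3 -> 6 -> 5 -> 8 -> 11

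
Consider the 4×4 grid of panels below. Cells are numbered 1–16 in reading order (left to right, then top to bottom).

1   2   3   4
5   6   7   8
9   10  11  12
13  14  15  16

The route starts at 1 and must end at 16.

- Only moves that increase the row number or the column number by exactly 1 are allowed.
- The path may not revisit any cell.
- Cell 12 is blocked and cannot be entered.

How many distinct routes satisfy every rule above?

A right/down-only route from 1 to 16 makes exactly 3 down-moves and 3 right-moves in some order.
With no other constraints that would be C(6,3) = 20 routes.
Subtract routes through each blocked cell (inclusion–exclusion for overlaps): − through 12: 10 → 10.
That gives 10 routes.

10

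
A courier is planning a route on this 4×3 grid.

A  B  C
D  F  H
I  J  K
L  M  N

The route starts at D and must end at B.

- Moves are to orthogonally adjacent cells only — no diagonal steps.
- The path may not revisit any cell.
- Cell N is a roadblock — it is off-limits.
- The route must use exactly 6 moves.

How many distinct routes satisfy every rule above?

5

Need simple routes of exactly 6 moves from D to B (Manhattan distance 2, so 2 moves are spent on a detour and 2 undoing it).
Enumerating: D I L M J F B | D I J F H C B | D I J K H C B | D I J K H F B | D F J K H C B.
That gives 5 routes.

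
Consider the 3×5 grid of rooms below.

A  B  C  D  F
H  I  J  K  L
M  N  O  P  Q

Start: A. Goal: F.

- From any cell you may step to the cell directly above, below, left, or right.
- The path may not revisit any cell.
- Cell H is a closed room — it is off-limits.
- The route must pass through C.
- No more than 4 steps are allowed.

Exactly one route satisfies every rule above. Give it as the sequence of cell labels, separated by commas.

A, B, C, D, F

The budget equals the shortest possible length, so every move has to be on a shortest route through the required cells.
Route from A: right 4 to F — 4 moves in all.
Check: all required cells visited; 4 ≤ 4 moves.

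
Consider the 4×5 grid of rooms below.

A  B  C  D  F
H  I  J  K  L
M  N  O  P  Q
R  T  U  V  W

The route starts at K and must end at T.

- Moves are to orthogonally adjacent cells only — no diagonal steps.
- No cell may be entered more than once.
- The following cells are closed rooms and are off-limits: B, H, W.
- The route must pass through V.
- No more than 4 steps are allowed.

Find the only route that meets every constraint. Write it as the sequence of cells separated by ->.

The 4-move cap with required stops at V leaves no slack for detours.
Route from K: 2× down (reaching V), 2× left (reaching T) — 4 moves in all.
Check: all required cells visited; 4 ≤ 4 moves.

K -> P -> V -> U -> T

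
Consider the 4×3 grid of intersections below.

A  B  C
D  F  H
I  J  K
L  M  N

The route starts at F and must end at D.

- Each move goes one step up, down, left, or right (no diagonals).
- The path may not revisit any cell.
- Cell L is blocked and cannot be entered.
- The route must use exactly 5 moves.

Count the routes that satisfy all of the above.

2

Need simple routes of exactly 5 moves from F to D (Manhattan distance 1, so 2 moves are spent on a detour and 2 undoing it).
Enumerating: F H C B A D | F H K J I D.
That gives 2 routes.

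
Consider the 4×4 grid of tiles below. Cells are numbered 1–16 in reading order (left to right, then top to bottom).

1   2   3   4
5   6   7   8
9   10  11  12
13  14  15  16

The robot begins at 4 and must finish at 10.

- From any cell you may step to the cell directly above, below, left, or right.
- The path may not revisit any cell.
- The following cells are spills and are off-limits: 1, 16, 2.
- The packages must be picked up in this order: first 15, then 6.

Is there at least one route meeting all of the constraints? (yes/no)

yes

One route that works: 4 → 8 → 12 → 11 → 15 → 14 → 13 → 9 → 5 → 6 → 10.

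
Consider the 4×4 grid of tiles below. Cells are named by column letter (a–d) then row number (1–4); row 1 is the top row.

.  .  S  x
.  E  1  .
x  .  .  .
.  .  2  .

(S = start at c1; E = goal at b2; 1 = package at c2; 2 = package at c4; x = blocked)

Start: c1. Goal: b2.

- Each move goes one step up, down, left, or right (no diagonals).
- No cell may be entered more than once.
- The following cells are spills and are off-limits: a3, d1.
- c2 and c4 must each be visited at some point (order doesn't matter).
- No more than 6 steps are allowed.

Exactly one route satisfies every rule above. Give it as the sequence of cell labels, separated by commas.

The budget equals the shortest possible length, so every move has to be on a shortest route through the required cells.
Route from c1: 3× down (reaching c4), left to b4, 2× up (reaching b2) — 6 moves in all.
Check: all required cells visited; 6 ≤ 6 moves.

c1, c2, c3, c4, b4, b3, b2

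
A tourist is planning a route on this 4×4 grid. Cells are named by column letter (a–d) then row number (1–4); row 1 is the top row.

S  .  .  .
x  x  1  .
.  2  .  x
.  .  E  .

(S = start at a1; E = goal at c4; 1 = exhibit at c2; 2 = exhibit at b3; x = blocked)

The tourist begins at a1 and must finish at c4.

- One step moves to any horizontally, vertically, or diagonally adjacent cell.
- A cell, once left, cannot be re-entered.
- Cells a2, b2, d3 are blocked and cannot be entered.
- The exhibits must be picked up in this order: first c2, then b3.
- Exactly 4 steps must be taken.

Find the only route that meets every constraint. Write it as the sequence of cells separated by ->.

The waypoints must appear in the order c2, b3, with no cell reused.
Route from a1: right to b1, down-right to c2, down-left to b3, down-right to c4 — 4 moves in all.
Check: order respected (1 at step 2, 2 at step 3); 4 moves as required.

a1 -> b1 -> c2 -> b3 -> c4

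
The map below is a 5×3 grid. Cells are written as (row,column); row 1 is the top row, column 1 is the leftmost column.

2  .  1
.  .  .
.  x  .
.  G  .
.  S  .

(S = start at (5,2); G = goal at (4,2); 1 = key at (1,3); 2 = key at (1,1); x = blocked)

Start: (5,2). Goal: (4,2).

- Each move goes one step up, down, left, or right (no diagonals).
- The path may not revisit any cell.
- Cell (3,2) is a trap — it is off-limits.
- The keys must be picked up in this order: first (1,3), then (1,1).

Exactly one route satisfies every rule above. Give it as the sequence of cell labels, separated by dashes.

(5,2) - (5,3) - (4,3) - (3,3) - (2,3) - (1,3) - (1,2) - (1,1) - (2,1) - (3,1) - (4,1) - (4,2)

The waypoints must appear in the order (1,3), (1,1), with no cell reused.
Route from (5,2): right to (5,3), 4× up (reaching (1,3)), 2× left (reaching (1,1)), 3× down (reaching (4,1)), right to (4,2) — 11 moves in all.
Check: order respected (1 at step 5, 2 at step 7).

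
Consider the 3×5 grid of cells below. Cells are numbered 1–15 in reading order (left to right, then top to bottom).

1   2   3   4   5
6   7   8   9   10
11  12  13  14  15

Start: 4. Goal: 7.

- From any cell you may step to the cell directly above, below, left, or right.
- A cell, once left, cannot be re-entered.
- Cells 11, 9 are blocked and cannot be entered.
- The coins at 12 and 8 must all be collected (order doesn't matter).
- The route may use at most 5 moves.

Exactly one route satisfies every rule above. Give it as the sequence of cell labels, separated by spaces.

The 5-move cap with required stops at 12, 8 leaves no slack for detours.
Route from 4: left to 3, 2× down (reaching 13), left to 12, up to 7 — 5 moves in all.
Check: all required cells visited; 5 ≤ 5 moves.

4 3 8 13 12 7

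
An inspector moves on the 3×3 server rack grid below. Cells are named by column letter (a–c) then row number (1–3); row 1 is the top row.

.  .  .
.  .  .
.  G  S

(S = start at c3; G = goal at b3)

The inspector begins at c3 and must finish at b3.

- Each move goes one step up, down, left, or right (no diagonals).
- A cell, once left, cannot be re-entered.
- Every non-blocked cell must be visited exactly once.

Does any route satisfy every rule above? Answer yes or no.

Colour the cells like a checkerboard: each orthogonal step flips colour, so a Hamiltonian route alternates colours. Here there are 5 cells of one colour and 4 of the other, with start on the opposite colour to the goal — the counts and endpoints can't be arranged into an alternating sequence of length 9, so no Hamiltonian route exists.

no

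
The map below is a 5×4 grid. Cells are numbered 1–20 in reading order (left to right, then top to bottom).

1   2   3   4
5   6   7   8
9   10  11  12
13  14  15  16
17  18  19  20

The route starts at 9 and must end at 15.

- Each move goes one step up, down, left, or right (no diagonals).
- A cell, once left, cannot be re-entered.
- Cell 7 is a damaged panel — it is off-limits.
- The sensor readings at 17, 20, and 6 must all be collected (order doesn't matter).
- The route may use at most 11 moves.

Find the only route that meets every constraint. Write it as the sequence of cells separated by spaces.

9 5 6 10 14 13 17 18 19 20 16 15

The 11-move cap with required stops at 17, 20, 6 leaves no slack for detours.
Route from 9: up to 5, right to 6, 2× down (reaching 14), left to 13, down to 17, 3× right (reaching 20), up to 16, left to 15 — 11 moves in all.
Check: all required cells visited; 11 ≤ 11 moves.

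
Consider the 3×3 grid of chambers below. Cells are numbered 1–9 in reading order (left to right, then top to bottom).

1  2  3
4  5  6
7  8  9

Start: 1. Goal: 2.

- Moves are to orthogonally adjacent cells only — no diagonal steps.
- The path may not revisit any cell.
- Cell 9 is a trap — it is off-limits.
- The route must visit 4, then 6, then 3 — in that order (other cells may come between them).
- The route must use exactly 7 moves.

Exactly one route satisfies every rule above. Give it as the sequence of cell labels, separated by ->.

The waypoints must appear in the order 4, 6, 3, with no cell reused.
Route from 1: down 2 to 7, right 1 to 8, up 1 to 5, right 1 to 6, up 1 to 3, left 1 to 2 — 7 moves in all.
Check: order respected (4 at step 1, 6 at step 5, 3 at step 6); 7 moves as required.

1 -> 4 -> 7 -> 8 -> 5 -> 6 -> 3 -> 2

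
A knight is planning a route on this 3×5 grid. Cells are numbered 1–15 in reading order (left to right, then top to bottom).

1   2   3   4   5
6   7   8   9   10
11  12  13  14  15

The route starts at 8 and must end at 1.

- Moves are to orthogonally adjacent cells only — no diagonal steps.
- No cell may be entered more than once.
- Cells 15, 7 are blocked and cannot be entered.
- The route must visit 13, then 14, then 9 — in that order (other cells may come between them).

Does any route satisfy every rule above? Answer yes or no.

One route that works: 8 → 13 → 14 → 9 → 4 → 3 → 2 → 1.

yes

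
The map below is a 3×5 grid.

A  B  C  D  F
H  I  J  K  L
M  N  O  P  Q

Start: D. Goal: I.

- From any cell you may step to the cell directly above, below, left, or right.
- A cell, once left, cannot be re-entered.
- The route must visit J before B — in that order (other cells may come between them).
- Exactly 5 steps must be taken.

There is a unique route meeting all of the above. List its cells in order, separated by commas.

D, K, J, C, B, I

The waypoints must appear in the order J, B, with no cell reused.
Route from D: down to K, left to J, up to C, left to B, down to I — 5 moves in all.
Check: order respected (J at step 2, B at step 4); 5 moves as required.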